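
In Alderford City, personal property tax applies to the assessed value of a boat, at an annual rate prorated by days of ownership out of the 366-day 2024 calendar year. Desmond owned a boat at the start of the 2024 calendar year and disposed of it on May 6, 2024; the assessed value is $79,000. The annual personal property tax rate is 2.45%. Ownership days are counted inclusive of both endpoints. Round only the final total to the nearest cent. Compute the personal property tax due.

$671.61

Days held (January 1 – May 6, 2024): 127 out of 366
Tax = $79,000 × 2.45% × 127/366 = $671.6079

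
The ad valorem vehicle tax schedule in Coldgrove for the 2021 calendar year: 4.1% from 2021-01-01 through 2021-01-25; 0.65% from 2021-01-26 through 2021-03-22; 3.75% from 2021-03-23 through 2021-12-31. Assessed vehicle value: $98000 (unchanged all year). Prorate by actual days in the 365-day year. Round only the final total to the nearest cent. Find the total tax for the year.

2021-01-01 to 2021-01-25: 25 days at 4.1% → $98000 × 4.1% × 25/365 = $275.2055
2021-01-26 to 2021-03-22: 56 days at 0.65% → $98000 × 0.65% × 56/365 = $97.7315
2021-03-23 to 2021-12-31: 284 days at 3.75% → $98000 × 3.75% × 284/365 = $2859.4521
Total = $3232.3890

$3232.39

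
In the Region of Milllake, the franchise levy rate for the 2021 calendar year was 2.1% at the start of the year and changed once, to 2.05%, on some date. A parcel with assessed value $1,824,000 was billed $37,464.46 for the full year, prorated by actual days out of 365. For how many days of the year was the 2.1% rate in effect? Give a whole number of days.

29 days

Let d = days at the first rate; then 365 − d days at the second rate.
$1,824,000 × [2.1%·d + 2.05%·(365−d)] / 365 = $37,464.46
Solving gives d = 29, so the new rate took effect on January 30, 2021.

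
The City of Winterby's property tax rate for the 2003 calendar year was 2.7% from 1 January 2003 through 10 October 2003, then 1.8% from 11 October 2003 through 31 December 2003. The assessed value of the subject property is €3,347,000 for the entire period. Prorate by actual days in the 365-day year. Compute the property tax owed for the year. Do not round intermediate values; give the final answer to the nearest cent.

1 January – 10 October 2003: 283 days at 2.7% → €3,347,000 × 2.7% × 283/365 = €70,066.9233
11 October – 31 December 2003: 82 days at 1.8% → €3,347,000 × 1.8% × 82/365 = €13,534.7178
Total = €83,601.6411

€83,601.64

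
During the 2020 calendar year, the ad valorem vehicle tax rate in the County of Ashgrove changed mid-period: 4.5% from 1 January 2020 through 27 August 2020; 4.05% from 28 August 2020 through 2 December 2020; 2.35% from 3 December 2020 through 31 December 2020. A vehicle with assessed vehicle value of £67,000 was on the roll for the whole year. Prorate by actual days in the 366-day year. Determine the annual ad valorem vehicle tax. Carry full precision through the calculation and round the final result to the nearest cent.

1 January – 27 August 2020: 240 days at 4.5% → £67,000 × 4.5% × 240/366 = £1,977.0492
28 August – 2 December 2020: 97 days at 4.05% → £67,000 × 4.05% × 97/366 = £719.1516
3 December – 31 December 2020: 29 days at 2.35% → £67,000 × 2.35% × 29/366 = £124.7555
Total = £2,820.9563

£2,820.96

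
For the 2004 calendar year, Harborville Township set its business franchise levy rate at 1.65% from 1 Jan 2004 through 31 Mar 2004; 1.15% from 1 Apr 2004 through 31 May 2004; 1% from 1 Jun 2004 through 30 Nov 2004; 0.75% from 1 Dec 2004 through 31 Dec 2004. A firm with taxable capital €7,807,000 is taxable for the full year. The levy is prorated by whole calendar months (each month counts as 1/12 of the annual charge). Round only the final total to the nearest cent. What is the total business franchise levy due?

€91,081.67

1 Jan – 31 Mar 2004: 3 months at 1.65% → €7,807,000 × 1.65% × 3/12 = €32,203.8750
1 Apr – 31 May 2004: 2 months at 1.15% → €7,807,000 × 1.15% × 2/12 = €14,963.4167
1 Jun – 30 Nov 2004: 6 months at 1% → €7,807,000 × 1% × 6/12 = €39,035.0000
1 Dec – 31 Dec 2004: 1 month at 0.75% → €7,807,000 × 0.75% × 1/12 = €4,879.3750
Total = €91,081.6667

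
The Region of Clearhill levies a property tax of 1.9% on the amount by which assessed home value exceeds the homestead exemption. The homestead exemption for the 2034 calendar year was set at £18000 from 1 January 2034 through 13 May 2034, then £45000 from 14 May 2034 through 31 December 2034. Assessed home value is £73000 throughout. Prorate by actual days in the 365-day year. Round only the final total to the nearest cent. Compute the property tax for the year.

1 January – 13 May 2034: 133 days, exemption £18000 → (£73000 − £18000) × 1.9% × 133/365 = £380.7808
14 May – 31 December 2034: 232 days, exemption £45000 → (£73000 − £45000) × 1.9% × 232/365 = £338.1479
Total = £718.9288

£718.93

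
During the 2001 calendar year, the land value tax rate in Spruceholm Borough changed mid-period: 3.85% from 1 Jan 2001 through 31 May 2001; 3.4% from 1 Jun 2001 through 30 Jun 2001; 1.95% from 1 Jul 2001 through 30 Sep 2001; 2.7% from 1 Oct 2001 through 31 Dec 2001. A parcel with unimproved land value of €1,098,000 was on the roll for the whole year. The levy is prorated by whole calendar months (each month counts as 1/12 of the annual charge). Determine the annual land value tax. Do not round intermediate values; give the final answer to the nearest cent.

€33,489.00

1 Jan – 31 May 2001: 5 months at 3.85% → €1,098,000 × 3.85% × 5/12 = €17,613.7500
1 Jun – 30 Jun 2001: 1 month at 3.4% → €1,098,000 × 3.4% × 1/12 = €3,111.0000
1 Jul – 30 Sep 2001: 3 months at 1.95% → €1,098,000 × 1.95% × 3/12 = €5,352.7500
1 Oct – 31 Dec 2001: 3 months at 2.7% → €1,098,000 × 2.7% × 3/12 = €7,411.5000
Total = €33,489.0000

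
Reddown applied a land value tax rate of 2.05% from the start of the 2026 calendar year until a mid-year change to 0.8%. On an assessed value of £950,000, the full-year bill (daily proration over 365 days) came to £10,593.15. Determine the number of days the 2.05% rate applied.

92 days

Let d = days at the first rate; then 365 − d days at the second rate.
£950,000 × [2.05%·d + 0.8%·(365−d)] / 365 = £10,593.15
Solving gives d = 92, so the new rate took effect on April 3, 2026.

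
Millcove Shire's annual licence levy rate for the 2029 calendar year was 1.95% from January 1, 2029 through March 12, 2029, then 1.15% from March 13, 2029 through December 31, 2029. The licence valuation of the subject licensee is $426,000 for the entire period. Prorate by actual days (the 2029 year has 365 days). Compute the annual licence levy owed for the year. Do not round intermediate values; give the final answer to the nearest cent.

$5,561.93

January 1 – March 12, 2029: 71 days at 1.95% → $426,000 × 1.95% × 71/365 = $1,615.8822
March 13 – December 31, 2029: 294 days at 1.15% → $426,000 × 1.15% × 294/365 = $3,946.0438
Total = $5,561.9260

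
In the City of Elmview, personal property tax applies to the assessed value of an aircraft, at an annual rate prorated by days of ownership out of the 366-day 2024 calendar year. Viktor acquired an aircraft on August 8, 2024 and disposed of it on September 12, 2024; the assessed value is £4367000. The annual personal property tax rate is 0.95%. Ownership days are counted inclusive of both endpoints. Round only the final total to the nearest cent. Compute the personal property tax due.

£4080.64

Days held (August 8 – September 12, 2024): 36 out of 366
Tax = £4367000 × 0.95% × 36/366 = £4080.6393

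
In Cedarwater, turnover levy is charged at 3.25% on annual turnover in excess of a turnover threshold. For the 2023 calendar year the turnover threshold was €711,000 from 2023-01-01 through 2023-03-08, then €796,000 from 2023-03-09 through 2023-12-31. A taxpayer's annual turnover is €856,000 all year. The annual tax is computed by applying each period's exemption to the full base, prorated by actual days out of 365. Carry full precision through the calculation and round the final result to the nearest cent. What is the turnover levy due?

€2,457.09

2023-01-01 to 2023-03-08: 67 days, exemption €711,000 → (€856,000 − €711,000) × 3.25% × 67/365 = €865.0342
2023-03-09 to 2023-12-31: 298 days, exemption €796,000 → (€856,000 − €796,000) × 3.25% × 298/365 = €1,592.0548
Total = €2,457.0890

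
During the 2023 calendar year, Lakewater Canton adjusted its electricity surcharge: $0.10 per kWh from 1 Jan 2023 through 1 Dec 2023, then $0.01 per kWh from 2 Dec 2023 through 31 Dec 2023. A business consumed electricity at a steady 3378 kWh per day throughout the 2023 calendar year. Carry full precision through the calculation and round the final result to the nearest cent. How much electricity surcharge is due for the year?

1 Jan – 1 Dec 2023: 335 days × 3378 kWh/day = 1,131,630 kWh at $0.10/kWh → $113,163.00
2 Dec – 31 Dec 2023: 30 days × 3378 kWh/day = 101,340 kWh at $0.01/kWh → $1,013.40

$114,176.40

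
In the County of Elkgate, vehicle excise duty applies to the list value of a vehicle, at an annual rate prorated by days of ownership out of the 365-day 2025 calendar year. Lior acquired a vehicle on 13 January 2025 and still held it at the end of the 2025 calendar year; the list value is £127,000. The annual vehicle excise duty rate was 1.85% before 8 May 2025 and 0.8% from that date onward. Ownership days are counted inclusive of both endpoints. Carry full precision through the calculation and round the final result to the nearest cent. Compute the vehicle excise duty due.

£1,402.74

13 January – 7 May 2025: 115 days at 1.85% → £127,000 × 1.85% × 115/365 = £740.2534
8 May – 31 December 2025: 238 days at 0.8% → £127,000 × 0.8% × 238/365 = £662.4877
Total = £1,402.7411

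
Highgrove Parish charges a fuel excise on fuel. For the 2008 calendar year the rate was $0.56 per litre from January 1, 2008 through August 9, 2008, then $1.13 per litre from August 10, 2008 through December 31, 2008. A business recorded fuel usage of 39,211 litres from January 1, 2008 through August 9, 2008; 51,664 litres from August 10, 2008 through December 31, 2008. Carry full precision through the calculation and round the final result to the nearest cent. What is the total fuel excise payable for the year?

January 1 – August 9, 2008: 39,211 litres at $0.56/litre → $21,958.16
August 10 – December 31, 2008: 51,664 litres at $1.13/litre → $58,380.32

$80,338.48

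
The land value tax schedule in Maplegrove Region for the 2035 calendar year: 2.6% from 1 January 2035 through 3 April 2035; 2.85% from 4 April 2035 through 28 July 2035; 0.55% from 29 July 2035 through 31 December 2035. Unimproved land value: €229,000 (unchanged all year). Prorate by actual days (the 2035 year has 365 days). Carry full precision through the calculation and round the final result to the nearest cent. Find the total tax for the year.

€4,129.53

1 January – 3 April 2035: 93 days at 2.6% → €229,000 × 2.6% × 93/365 = €1,517.0466
4 April – 28 July 2035: 116 days at 2.85% → €229,000 × 2.85% × 116/365 = €2,074.1753
29 July – 31 December 2035: 156 days at 0.55% → €229,000 × 0.55% × 156/365 = €538.3068
Total = €4,129.5288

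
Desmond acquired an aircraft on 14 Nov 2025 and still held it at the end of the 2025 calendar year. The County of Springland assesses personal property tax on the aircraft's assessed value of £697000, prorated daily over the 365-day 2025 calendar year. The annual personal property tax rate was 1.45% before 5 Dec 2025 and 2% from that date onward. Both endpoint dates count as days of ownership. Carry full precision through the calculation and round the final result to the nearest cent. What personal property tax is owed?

£1612.65

14 Nov – 4 Dec 2025: 21 days at 1.45% → £697000 × 1.45% × 21/365 = £581.4699
5 Dec – 31 Dec 2025: 27 days at 2% → £697000 × 2% × 27/365 = £1031.1781
Total = £1612.6479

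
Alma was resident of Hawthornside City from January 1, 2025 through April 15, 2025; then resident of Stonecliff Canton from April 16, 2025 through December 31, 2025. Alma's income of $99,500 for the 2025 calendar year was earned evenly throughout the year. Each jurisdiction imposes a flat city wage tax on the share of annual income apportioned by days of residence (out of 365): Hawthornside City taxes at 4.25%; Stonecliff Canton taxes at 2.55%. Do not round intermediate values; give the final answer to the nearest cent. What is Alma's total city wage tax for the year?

$3,023.85

Hawthornside City, January 1 – April 15, 2025: 105 days → $99,500 × 4.25% × 105/365 = $1,216.4897
Stonecliff Canton, April 16 – December 31, 2025: 260 days → $99,500 × 2.55% × 260/365 = $1,807.3562
Total = $3,023.8459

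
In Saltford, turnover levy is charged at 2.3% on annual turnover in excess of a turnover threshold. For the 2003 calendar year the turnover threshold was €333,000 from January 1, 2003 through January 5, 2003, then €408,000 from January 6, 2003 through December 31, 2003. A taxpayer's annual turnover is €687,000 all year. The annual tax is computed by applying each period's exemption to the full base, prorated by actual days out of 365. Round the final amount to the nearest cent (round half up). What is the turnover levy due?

€6,440.63

January 1 – January 5, 2003: 5 days, exemption €333,000 → (€687,000 − €333,000) × 2.3% × 5/365 = €111.5342
January 6 – December 31, 2003: 360 days, exemption €408,000 → (€687,000 − €408,000) × 2.3% × 360/365 = €6,329.0959
Total = €6,440.6301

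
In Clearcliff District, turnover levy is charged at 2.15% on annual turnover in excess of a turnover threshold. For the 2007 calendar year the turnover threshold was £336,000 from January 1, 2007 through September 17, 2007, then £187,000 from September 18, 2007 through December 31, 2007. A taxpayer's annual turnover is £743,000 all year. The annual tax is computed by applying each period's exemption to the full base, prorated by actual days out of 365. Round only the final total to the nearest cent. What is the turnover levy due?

January 1 – September 17, 2007: 260 days, exemption £336,000 → (£743,000 − £336,000) × 2.15% × 260/365 = £6,233.2329
September 18 – December 31, 2007: 105 days, exemption £187,000 → (£743,000 − £187,000) × 2.15% × 105/365 = £3,438.8219
Total = £9,672.0548

£9,672.05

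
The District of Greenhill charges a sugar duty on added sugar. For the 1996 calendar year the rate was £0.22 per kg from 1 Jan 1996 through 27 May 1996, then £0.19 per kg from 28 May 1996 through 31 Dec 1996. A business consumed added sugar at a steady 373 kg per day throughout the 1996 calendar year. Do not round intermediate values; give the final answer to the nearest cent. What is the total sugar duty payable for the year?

£27,594.54

1 Jan – 27 May 1996: 148 days × 373 kg/day = 55,204 kg at £0.22/kg → £12,144.88
28 May – 31 Dec 1996: 218 days × 373 kg/day = 81,314 kg at £0.19/kg → £15,449.66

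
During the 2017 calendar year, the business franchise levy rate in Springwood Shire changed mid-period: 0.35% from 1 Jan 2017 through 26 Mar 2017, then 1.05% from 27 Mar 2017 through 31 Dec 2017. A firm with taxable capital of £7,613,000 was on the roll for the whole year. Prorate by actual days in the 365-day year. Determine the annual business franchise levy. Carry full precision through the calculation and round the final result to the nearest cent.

£67,526.27

1 Jan – 26 Mar 2017: 85 days at 0.35% → £7,613,000 × 0.35% × 85/365 = £6,205.1164
27 Mar – 31 Dec 2017: 280 days at 1.05% → £7,613,000 × 1.05% × 280/365 = £61,321.1507
Total = £67,526.2671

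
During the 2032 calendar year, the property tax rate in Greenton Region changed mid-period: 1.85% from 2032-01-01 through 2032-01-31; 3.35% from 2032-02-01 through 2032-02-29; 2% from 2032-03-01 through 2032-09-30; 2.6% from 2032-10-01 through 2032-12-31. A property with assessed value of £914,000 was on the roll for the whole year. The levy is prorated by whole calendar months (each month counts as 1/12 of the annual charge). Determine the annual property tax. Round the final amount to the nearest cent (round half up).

2032-01-01 to 2032-01-31: 1 month at 1.85% → £914,000 × 1.85% × 1/12 = £1,409.0833
2032-02-01 to 2032-02-29: 1 month at 3.35% → £914,000 × 3.35% × 1/12 = £2,551.5833
2032-03-01 to 2032-09-30: 7 months at 2% → £914,000 × 2% × 7/12 = £10,663.3333
2032-10-01 to 2032-12-31: 3 months at 2.6% → £914,000 × 2.6% × 3/12 = £5,941.0000
Total = £20,565.0000

£20,565.00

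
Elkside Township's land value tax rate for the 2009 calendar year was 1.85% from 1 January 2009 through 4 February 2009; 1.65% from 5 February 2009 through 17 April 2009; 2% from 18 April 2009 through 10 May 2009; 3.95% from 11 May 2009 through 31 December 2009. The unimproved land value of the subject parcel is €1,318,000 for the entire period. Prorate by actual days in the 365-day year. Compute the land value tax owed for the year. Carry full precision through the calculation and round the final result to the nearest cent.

€41,807.68

1 January – 4 February 2009: 35 days at 1.85% → €1,318,000 × 1.85% × 35/365 = €2,338.0959
5 February – 17 April 2009: 72 days at 1.65% → €1,318,000 × 1.65% × 72/365 = €4,289.8192
18 April – 10 May 2009: 23 days at 2% → €1,318,000 × 2% × 23/365 = €1,661.0411
11 May – 31 December 2009: 235 days at 3.95% → €1,318,000 × 3.95% × 235/365 = €33,518.7260
Total = €41,807.6822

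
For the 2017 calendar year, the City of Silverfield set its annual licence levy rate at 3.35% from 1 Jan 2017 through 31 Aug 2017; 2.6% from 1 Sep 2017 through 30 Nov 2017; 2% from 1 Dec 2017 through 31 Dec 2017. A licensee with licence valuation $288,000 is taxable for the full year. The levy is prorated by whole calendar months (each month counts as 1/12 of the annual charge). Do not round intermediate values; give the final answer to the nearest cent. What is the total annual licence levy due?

$8,784.00

1 Jan – 31 Aug 2017: 8 months at 3.35% → $288,000 × 3.35% × 8/12 = $6,432.0000
1 Sep – 30 Nov 2017: 3 months at 2.6% → $288,000 × 2.6% × 3/12 = $1,872.0000
1 Dec – 31 Dec 2017: 1 month at 2% → $288,000 × 2% × 1/12 = $480.0000
Total = $8,784.0000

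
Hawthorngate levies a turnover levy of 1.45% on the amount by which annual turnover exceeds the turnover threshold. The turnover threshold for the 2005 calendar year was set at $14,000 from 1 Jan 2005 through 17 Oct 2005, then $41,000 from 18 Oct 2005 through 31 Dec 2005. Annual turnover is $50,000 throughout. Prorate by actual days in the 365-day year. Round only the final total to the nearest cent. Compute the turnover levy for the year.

1 Jan – 17 Oct 2005: 290 days, exemption $14,000 → ($50,000 − $14,000) × 1.45% × 290/365 = $414.7397
18 Oct – 31 Dec 2005: 75 days, exemption $41,000 → ($50,000 − $41,000) × 1.45% × 75/365 = $26.8151
Total = $441.5548

$441.55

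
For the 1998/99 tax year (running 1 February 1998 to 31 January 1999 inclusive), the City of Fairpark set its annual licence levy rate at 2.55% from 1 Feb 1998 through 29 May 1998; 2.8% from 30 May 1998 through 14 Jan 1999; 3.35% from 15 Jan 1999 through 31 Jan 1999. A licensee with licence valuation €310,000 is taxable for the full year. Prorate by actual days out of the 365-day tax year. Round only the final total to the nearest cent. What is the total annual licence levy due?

€8,508.86

1 Feb – 29 May 1998: 118 days at 2.55% → €310,000 × 2.55% × 118/365 = €2,555.5890
30 May 1998 – 14 Jan 1999: 230 days at 2.8% → €310,000 × 2.8% × 230/365 = €5,469.5890
15 Jan – 31 Jan 1999: 17 days at 3.35% → €310,000 × 3.35% × 17/365 = €483.6849
Total = €8,508.8630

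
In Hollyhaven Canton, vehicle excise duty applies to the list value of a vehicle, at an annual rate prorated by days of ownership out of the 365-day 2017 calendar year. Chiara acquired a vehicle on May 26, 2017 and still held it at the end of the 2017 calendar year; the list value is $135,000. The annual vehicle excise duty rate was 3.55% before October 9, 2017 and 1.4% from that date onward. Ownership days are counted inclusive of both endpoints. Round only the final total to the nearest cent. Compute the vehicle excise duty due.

May 26 – October 8, 2017: 136 days at 3.55% → $135,000 × 3.55% × 136/365 = $1,785.6986
October 9 – December 31, 2017: 84 days at 1.4% → $135,000 × 1.4% × 84/365 = $434.9589
Total = $2,220.6575

$2,220.66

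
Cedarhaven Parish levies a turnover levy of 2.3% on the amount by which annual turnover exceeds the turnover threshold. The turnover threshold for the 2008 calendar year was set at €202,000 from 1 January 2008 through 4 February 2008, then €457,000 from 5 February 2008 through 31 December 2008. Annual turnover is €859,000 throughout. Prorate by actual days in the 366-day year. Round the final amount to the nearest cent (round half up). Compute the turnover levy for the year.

€9,806.86

1 January – 4 February 2008: 35 days, exemption €202,000 → (€859,000 − €202,000) × 2.3% × 35/366 = €1,445.0410
5 February – 31 December 2008: 331 days, exemption €457,000 → (€859,000 − €457,000) × 2.3% × 331/366 = €8,361.8197
Total = €9,806.8607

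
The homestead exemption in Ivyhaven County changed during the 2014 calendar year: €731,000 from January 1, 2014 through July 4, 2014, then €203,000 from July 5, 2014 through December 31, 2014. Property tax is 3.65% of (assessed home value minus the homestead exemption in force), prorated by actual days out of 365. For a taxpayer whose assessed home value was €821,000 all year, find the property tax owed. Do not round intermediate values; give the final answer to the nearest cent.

€12,789.00

January 1 – July 4, 2014: 185 days, exemption €731,000 → (€821,000 − €731,000) × 3.65% × 185/365 = €1,665.0000
July 5 – December 31, 2014: 180 days, exemption €203,000 → (€821,000 − €203,000) × 3.65% × 180/365 = €11,124.0000
Total = €12,789.0000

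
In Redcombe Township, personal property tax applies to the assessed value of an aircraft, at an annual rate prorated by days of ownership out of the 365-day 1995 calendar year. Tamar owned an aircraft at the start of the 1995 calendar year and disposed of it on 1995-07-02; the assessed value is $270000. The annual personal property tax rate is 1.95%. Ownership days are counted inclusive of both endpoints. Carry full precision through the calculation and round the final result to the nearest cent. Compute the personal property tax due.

$2639.71

Days held (1995-01-01 to 1995-07-02): 183 out of 365
Tax = $270000 × 1.95% × 183/365 = $2639.7123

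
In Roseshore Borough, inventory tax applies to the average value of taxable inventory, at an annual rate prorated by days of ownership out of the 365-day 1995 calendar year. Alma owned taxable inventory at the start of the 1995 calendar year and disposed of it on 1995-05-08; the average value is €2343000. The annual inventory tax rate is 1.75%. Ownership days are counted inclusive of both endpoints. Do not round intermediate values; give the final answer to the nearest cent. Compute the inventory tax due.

€14378.96

Days held (1995-01-01 to 1995-05-08): 128 out of 365
Tax = €2343000 × 1.75% × 128/365 = €14378.9589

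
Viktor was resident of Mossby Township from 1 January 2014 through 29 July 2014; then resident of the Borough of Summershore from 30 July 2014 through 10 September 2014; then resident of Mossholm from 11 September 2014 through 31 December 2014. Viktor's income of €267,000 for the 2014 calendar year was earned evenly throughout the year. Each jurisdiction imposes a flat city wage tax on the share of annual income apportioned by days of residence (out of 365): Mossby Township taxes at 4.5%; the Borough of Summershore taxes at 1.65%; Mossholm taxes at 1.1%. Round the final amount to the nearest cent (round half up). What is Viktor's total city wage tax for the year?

Mossby Township, 1 January – 29 July 2014: 210 days → €267,000 × 4.5% × 210/365 = €6,912.7397
The Borough of Summershore, 30 July – 10 September 2014: 43 days → €267,000 × 1.65% × 43/365 = €519.0041
Mossholm, 11 September – 31 December 2014: 112 days → €267,000 × 1.1% × 112/365 = €901.2164
Total = €8,332.9603

€8,332.96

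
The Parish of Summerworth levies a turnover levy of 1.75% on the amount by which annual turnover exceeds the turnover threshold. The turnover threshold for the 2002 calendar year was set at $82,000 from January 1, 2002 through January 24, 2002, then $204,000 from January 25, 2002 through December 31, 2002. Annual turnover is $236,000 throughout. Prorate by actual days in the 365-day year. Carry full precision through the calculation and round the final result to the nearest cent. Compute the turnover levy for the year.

$700.38

January 1 – January 24, 2002: 24 days, exemption $82,000 → ($236,000 − $82,000) × 1.75% × 24/365 = $177.2055
January 25 – December 31, 2002: 341 days, exemption $204,000 → ($236,000 − $204,000) × 1.75% × 341/365 = $523.1781
Total = $700.3836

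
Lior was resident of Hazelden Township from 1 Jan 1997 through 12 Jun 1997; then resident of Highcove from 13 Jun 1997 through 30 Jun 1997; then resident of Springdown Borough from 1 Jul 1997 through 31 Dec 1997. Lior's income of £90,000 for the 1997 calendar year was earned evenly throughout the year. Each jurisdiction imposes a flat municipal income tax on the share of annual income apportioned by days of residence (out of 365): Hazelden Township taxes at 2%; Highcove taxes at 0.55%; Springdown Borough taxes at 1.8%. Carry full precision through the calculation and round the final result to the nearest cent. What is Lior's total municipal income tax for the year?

Hazelden Township, 1 Jan – 12 Jun 1997: 163 days → £90,000 × 2% × 163/365 = £803.8356
Highcove, 13 Jun – 30 Jun 1997: 18 days → £90,000 × 0.55% × 18/365 = £24.4110
Springdown Borough, 1 Jul – 31 Dec 1997: 184 days → £90,000 × 1.8% × 184/365 = £816.6575
Total = £1,644.9041

£1,644.90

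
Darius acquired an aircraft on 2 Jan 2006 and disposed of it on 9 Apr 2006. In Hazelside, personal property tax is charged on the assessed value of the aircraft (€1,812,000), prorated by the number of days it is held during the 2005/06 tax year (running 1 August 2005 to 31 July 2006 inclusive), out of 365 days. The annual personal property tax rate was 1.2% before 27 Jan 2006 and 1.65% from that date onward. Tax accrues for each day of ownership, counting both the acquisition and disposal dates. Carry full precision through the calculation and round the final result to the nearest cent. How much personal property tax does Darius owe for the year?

2 Jan – 26 Jan 2006: 25 days at 1.2% → €1,812,000 × 1.2% × 25/365 = €1,489.3151
27 Jan – 9 Apr 2006: 73 days at 1.65% → €1,812,000 × 1.65% × 73/365 = €5,979.6000
Total = €7,468.9151

€7,468.92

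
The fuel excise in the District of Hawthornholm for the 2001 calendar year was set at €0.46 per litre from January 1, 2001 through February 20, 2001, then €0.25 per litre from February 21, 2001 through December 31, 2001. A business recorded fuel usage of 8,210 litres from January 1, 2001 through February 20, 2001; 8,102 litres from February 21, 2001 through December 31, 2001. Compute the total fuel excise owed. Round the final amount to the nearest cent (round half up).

January 1 – February 20, 2001: 8,210 litres at €0.46/litre → €3,776.60
February 21 – December 31, 2001: 8,102 litres at €0.25/litre → €2,025.50

€5,802.10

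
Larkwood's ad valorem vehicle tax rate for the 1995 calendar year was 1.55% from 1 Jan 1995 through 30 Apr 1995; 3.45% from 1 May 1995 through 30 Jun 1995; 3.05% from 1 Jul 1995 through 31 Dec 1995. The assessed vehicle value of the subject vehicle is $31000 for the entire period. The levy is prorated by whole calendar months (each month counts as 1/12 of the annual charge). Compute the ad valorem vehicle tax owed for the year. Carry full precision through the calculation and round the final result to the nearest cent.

1 Jan – 30 Apr 1995: 4 months at 1.55% → $31000 × 1.55% × 4/12 = $160.1667
1 May – 30 Jun 1995: 2 months at 3.45% → $31000 × 3.45% × 2/12 = $178.2500
1 Jul – 31 Dec 1995: 6 months at 3.05% → $31000 × 3.05% × 6/12 = $472.7500
Total = $811.1667

$811.17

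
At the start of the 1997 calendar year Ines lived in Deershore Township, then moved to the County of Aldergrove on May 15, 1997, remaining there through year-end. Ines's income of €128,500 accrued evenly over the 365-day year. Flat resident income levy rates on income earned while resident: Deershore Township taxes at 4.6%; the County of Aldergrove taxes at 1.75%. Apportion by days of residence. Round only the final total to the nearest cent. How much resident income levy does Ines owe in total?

Deershore Township, January 1 – May 14, 1997: 134 days → €128,500 × 4.6% × 134/365 = €2,170.0658
The County of Aldergrove, May 15 – December 31, 1997: 231 days → €128,500 × 1.75% × 231/365 = €1,423.1815
Total = €3,593.2473

€3,593.25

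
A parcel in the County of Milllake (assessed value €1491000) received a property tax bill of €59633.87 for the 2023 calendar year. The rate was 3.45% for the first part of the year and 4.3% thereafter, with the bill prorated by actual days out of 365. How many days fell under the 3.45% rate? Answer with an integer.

Let d = days at the first rate; then 365 − d days at the second rate.
€1491000 × [3.45%·d + 4.3%·(365−d)] / 365 = €59633.87
Solving gives d = 129, so the new rate took effect on May 10, 2023.

129 days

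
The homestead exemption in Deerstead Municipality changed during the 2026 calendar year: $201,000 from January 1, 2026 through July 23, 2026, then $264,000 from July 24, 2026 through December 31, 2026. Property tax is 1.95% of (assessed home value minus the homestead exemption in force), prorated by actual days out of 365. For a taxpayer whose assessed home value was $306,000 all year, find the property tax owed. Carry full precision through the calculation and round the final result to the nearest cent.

$1,505.61

January 1 – July 23, 2026: 204 days, exemption $201,000 → ($306,000 − $201,000) × 1.95% × 204/365 = $1,144.3562
July 24 – December 31, 2026: 161 days, exemption $264,000 → ($306,000 − $264,000) × 1.95% × 161/365 = $361.2575
Total = $1,505.6137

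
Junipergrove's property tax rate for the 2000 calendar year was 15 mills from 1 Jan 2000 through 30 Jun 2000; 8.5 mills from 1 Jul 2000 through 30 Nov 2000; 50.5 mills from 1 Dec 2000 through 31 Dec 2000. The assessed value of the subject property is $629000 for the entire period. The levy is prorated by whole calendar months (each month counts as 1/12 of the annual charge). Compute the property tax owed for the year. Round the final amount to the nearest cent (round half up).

1 Jan – 30 Jun 2000: 6 months at 15 mills → $629000 × 1.5% × 6/12 = $4717.5000
1 Jul – 30 Nov 2000: 5 months at 8.5 mills → $629000 × 0.85% × 5/12 = $2227.7083
1 Dec – 31 Dec 2000: 1 month at 50.5 mills → $629000 × 5.05% × 1/12 = $2647.0417
Total = $9592.2500

$9592.25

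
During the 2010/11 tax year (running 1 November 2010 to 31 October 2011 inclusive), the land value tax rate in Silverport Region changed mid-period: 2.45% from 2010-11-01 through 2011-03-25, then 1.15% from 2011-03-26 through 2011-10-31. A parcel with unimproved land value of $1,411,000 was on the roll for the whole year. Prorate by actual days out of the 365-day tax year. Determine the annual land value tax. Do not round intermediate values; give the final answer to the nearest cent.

$23,513.45

2010-11-01 to 2011-03-25: 145 days at 2.45% → $1,411,000 × 2.45% × 145/365 = $13,733.0890
2011-03-26 to 2011-10-31: 220 days at 1.15% → $1,411,000 × 1.15% × 220/365 = $9,780.3562
Total = $23,513.4452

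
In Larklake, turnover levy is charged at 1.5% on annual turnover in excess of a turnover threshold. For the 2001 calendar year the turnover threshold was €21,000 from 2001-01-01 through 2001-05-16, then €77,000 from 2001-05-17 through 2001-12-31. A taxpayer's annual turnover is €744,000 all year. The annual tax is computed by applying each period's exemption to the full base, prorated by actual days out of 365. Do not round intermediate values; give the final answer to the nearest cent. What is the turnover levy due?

2001-01-01 to 2001-05-16: 136 days, exemption €21,000 → (€744,000 − €21,000) × 1.5% × 136/365 = €4,040.8767
2001-05-17 to 2001-12-31: 229 days, exemption €77,000 → (€744,000 − €77,000) × 1.5% × 229/365 = €6,277.1096
Total = €10,317.9863

€10,317.99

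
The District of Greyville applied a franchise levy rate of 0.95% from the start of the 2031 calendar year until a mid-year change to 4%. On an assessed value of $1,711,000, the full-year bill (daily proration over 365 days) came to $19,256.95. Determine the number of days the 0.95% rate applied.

Let d = days at the first rate; then 365 − d days at the second rate.
$1,711,000 × [0.95%·d + 4%·(365−d)] / 365 = $19,256.95
Solving gives d = 344, so the new rate took effect on 11 December 2031.

344 days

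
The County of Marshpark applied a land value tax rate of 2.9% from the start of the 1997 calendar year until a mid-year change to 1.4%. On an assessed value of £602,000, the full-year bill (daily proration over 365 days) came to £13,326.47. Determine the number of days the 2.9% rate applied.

Let d = days at the first rate; then 365 − d days at the second rate.
£602,000 × [2.9%·d + 1.4%·(365−d)] / 365 = £13,326.47
Solving gives d = 198, so the new rate took effect on July 18, 1997.

198 days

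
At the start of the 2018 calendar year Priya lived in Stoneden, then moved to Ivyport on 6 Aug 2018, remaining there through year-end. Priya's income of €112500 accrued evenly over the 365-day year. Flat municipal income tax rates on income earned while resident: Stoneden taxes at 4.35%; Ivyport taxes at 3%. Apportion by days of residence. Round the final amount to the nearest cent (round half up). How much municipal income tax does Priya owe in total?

Stoneden, 1 Jan – 5 Aug 2018: 217 days → €112500 × 4.35% × 217/365 = €2909.4349
Ivyport, 6 Aug – 31 Dec 2018: 148 days → €112500 × 3% × 148/365 = €1368.4932
Total = €4277.9281

€4277.93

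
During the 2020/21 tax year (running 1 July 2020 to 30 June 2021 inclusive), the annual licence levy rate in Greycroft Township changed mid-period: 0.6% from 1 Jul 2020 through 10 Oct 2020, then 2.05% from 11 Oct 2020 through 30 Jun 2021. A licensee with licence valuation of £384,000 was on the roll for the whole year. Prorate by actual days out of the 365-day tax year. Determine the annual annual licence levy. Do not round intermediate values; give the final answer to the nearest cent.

1 Jul – 10 Oct 2020: 102 days at 0.6% → £384,000 × 0.6% × 102/365 = £643.8575
11 Oct 2020 – 30 Jun 2021: 263 days at 2.05% → £384,000 × 2.05% × 263/365 = £5,672.1534
Total = £6,316.0110

£6,316.01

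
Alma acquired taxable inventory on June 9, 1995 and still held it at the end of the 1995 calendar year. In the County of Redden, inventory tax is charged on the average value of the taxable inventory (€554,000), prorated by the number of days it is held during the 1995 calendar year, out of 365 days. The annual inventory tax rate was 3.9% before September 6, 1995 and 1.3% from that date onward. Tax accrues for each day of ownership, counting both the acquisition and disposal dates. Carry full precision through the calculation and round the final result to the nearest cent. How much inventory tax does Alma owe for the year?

€7,576.90

June 9 – September 5, 1995: 89 days at 3.9% → €554,000 × 3.9% × 89/365 = €5,268.3123
September 6 – December 31, 1995: 117 days at 1.3% → €554,000 × 1.3% × 117/365 = €2,308.5863
Total = €7,576.8986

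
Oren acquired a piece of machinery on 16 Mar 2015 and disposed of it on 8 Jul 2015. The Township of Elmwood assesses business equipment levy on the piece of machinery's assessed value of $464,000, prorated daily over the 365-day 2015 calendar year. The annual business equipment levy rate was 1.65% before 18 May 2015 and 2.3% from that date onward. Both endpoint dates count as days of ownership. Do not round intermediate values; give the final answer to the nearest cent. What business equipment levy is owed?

$2,841.84

16 Mar – 17 May 2015: 63 days at 1.65% → $464,000 × 1.65% × 63/365 = $1,321.4466
18 May – 8 Jul 2015: 52 days at 2.3% → $464,000 × 2.3% × 52/365 = $1,520.3945
Total = $2,841.8411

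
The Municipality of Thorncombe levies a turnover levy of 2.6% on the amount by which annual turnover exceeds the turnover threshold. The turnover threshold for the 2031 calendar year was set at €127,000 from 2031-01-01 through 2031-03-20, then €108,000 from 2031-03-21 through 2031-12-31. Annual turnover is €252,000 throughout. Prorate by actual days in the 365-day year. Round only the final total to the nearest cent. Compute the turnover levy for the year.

€3,637.08

2031-01-01 to 2031-03-20: 79 days, exemption €127,000 → (€252,000 − €127,000) × 2.6% × 79/365 = €703.4247
2031-03-21 to 2031-12-31: 286 days, exemption €108,000 → (€252,000 − €108,000) × 2.6% × 286/365 = €2,933.6548
Total = €3,637.0795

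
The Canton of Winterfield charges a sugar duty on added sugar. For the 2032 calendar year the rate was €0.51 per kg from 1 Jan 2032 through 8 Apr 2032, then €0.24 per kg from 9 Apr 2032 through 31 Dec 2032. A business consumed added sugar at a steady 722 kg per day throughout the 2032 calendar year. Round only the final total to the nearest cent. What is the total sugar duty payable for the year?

€82719.54

1 Jan – 8 Apr 2032: 99 days × 722 kg/day = 71,478 kg at €0.51/kg → €36453.78
9 Apr – 31 Dec 2032: 267 days × 722 kg/day = 192,774 kg at €0.24/kg → €46265.76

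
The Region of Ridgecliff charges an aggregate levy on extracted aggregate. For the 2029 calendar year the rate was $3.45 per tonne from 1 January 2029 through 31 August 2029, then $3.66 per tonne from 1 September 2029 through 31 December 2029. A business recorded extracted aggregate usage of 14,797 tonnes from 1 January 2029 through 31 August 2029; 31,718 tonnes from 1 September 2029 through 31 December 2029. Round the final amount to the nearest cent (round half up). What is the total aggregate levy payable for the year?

1 January – 31 August 2029: 14,797 tonnes at $3.45/tonne → $51,049.65
1 September – 31 December 2029: 31,718 tonnes at $3.66/tonne → $116,087.88

$167,137.53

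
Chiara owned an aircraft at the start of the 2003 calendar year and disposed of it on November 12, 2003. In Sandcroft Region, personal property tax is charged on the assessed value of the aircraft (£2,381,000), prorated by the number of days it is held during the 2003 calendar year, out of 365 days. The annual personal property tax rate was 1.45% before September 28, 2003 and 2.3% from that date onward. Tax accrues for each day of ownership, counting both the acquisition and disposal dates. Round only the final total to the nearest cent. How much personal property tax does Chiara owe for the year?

£32,440.31

January 1 – September 27, 2003: 270 days at 1.45% → £2,381,000 × 1.45% × 270/365 = £25,538.6712
September 28 – November 12, 2003: 46 days at 2.3% → £2,381,000 × 2.3% × 46/365 = £6,901.6384
Total = £32,440.3096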